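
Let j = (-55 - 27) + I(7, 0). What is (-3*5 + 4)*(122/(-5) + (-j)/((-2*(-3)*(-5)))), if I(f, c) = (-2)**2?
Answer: 297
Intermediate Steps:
I(f, c) = 4
j = -78 (j = (-55 - 27) + 4 = -82 + 4 = -78)
(-3*5 + 4)*(122/(-5) + (-j)/((-2*(-3)*(-5)))) = (-3*5 + 4)*(122/(-5) + (-1*(-78))/((-2*(-3)*(-5)))) = (-15 + 4)*(122*(-1/5) + 78/((6*(-5)))) = -11*(-122/5 + 78/(-30)) = -11*(-122/5 + 78*(-1/30)) = -11*(-122/5 - 13/5) = -11*(-27) = 297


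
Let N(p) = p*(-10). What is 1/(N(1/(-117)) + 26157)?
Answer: 117/3060379 ≈ 3.8231e-5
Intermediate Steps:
N(p) = -10*p
1/(N(1/(-117)) + 26157) = 1/(-10/(-117) + 26157) = 1/(-10*(-1/117) + 26157) = 1/(10/117 + 26157) = 1/(3060379/117) = 117/3060379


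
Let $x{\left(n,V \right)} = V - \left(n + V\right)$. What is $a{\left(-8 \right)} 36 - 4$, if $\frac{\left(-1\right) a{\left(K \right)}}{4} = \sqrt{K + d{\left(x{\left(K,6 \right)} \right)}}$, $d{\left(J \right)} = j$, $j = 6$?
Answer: $-4 - 144 i \sqrt{2} \approx -4.0 - 203.65 i$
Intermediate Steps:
$x{\left(n,V \right)} = - n$ ($x{\left(n,V \right)} = V - \left(V + n\right) = - n$)
$d{\left(J \right)} = 6$
$a{\left(K \right)} = - 4 \sqrt{6 + K}$ ($a{\left(K \right)} = - 4 \sqrt{K + 6} = - 4 \sqrt{6 + K}$)
$a{\left(-8 \right)} 36 - 4 = - 4 \sqrt{6 - 8} \cdot 36 - 4 = - 4 \sqrt{-2} \cdot 36 - 4 = - 4 i \sqrt{2} \cdot 36 - 4 = - 144 i \sqrt{2} - 4 = -4 - 144 i \sqrt{2}$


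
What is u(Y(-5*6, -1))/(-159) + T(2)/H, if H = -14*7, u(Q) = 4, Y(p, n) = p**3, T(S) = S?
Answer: -355/7791 ≈ -0.045565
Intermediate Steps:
H = -98
u(Y(-5*6, -1))/(-159) + T(2)/H = 4/(-159) + 2/(-98) = 4*(-1/159) + 2*(-1/98) = -4/159 - 1/49 = -355/7791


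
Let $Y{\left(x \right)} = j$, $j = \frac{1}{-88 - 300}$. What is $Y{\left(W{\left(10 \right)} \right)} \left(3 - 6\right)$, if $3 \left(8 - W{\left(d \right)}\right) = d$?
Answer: $\frac{3}{388} \approx 0.007732$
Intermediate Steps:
$W{\left(d \right)} = 8 - \frac{d}{3}$
$j = - \frac{1}{388}$ ($j = \frac{1}{-388} = - \frac{1}{388} \approx -0.0025773$)
$Y{\left(x \right)} = - \frac{1}{388}$
$Y{\left(W{\left(10 \right)} \right)} \left(3 - 6\right) = - \frac{3 - 6}{388} = \left(- \frac{1}{388}\right) \left(-3\right) = \frac{3}{388}$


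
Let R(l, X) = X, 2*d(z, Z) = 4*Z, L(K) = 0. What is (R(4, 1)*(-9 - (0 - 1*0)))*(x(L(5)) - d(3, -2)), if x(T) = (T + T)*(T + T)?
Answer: -36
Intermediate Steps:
d(z, Z) = 2*Z (d(z, Z) = (4*Z)/2 = 2*Z)
x(T) = 4*T**2 (x(T) = (2*T)*(2*T) = 4*T**2)
(R(4, 1)*(-9 - (0 - 1*0)))*(x(L(5)) - d(3, -2)) = (1*(-9 - (0 - 1*0)))*(4*0**2 - 2*(-2)) = (1*(-9 - (0 + 0)))*(4*0 - 1*(-4)) = (1*(-9 - 1*0))*(0 + 4) = (1*(-9 + 0))*4 = (1*(-9))*4 = -9*4 = -36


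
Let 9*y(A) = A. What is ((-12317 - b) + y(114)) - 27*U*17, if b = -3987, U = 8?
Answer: -35968/3 ≈ -11989.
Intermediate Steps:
y(A) = A/9
((-12317 - b) + y(114)) - 27*U*17 = ((-12317 - 1*(-3987)) + (⅑)*114) - 27*8*17 = ((-12317 + 3987) + 38/3) - 216*17 = (-8330 + 38/3) - 3672 = -24952/3 - 3672 = -35968/3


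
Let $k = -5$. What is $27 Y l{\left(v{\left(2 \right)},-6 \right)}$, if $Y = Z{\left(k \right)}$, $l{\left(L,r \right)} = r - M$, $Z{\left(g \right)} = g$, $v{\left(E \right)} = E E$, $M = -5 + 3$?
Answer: $540$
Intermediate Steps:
$M = -2$
$v{\left(E \right)} = E^{2}$
$l{\left(L,r \right)} = 2 + r$ ($l{\left(L,r \right)} = r - -2 = r + 2 = 2 + r$)
$Y = -5$
$27 Y l{\left(v{\left(2 \right)},-6 \right)} = 27 \left(-5\right) \left(2 - 6\right) = \left(-135\right) \left(-4\right) = 540$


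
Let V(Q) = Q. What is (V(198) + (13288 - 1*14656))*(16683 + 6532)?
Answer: -27161550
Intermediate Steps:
(V(198) + (13288 - 1*14656))*(16683 + 6532) = (198 + (13288 - 1*14656))*(16683 + 6532) = (198 + (13288 - 14656))*23215 = (198 - 1368)*23215 = -1170*23215 = -27161550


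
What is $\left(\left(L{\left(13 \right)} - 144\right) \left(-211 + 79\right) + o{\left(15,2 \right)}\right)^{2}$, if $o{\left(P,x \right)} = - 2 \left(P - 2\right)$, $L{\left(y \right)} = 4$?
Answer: $340550116$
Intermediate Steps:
$o{\left(P,x \right)} = 4 - 2 P$ ($o{\left(P,x \right)} = - 2 \left(-2 + P\right) = 4 - 2 P$)
$\left(\left(L{\left(13 \right)} - 144\right) \left(-211 + 79\right) + o{\left(15,2 \right)}\right)^{2} = \left(\left(4 - 144\right) \left(-211 + 79\right) + \left(4 - 30\right)\right)^{2} = \left(\left(-140\right) \left(-132\right) + \left(4 - 30\right)\right)^{2} = \left(18480 - 26\right)^{2} = 18454^{2} = 340550116$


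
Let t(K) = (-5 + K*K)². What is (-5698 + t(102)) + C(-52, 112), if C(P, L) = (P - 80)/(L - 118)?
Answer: 108133525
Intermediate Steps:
C(P, L) = (-80 + P)/(-118 + L)
t(K) = (-5 + K²)²
(-5698 + t(102)) + C(-52, 112) = (-5698 + (-5 + 102²)²) + (-80 - 52)/(-118 + 112) = (-5698 + (-5 + 10404)²) - 132/(-6) = (-5698 + 10399²) - ⅙*(-132) = (-5698 + 108139201) + 22 = 108133503 + 22 = 108133525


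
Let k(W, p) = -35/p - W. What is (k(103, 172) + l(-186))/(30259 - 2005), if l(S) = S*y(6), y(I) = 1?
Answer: -16581/1619896 ≈ -0.010236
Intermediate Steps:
k(W, p) = -W - 35/p
l(S) = S (l(S) = S*1 = S)
(k(103, 172) + l(-186))/(30259 - 2005) = ((-1*103 - 35/172) - 186)/(30259 - 2005) = ((-103 - 35*1/172) - 186)/28254 = ((-103 - 35/172) - 186)*(1/28254) = (-17751/172 - 186)*(1/28254) = -49743/172*1/28254 = -16581/1619896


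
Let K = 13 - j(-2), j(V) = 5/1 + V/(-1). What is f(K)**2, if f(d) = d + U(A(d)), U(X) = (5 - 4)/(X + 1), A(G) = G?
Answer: 1849/49 ≈ 37.735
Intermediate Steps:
j(V) = 5 - V (j(V) = 5*1 + V*(-1) = 5 - V)
U(X) = 1/(1 + X)
K = 6 (K = 13 - (5 - 1*(-2)) = 13 - (5 + 2) = 13 - 1*7 = 13 - 7 = 6)
f(d) = d + 1/(1 + d)
f(K)**2 = ((1 + 6*(1 + 6))/(1 + 6))**2 = ((1 + 6*7)/7)**2 = ((1 + 42)/7)**2 = ((1/7)*43)**2 = (43/7)**2 = 1849/49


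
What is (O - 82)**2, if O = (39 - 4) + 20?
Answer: 729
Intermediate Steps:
O = 55 (O = 35 + 20 = 55)
(O - 82)**2 = (55 - 82)**2 = (-27)**2 = 729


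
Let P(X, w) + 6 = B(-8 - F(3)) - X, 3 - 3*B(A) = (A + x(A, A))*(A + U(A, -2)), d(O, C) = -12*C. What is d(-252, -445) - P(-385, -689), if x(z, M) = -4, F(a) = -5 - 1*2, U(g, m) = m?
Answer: 4965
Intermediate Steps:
F(a) = -7 (F(a) = -5 - 2 = -7)
B(A) = 1 - (-4 + A)*(-2 + A)/3 (B(A) = 1 - (A - 4)*(A - 2)/3 = 1 - (-4 + A)*(-2 + A)/3)
P(X, w) = -10 - X (P(X, w) = -6 + ((-5/3 + 2*(-8 - 1*(-7)) - (-8 - 1*(-7))**2/3) - X) = -6 + ((-5/3 + 2*(-8 + 7) - (-8 + 7)**2/3) - X) = -6 + ((-5/3 + 2*(-1) - 1/3*(-1)**2) - X) = -6 + ((-5/3 - 2 - 1/3*1) - X) = -6 + ((-5/3 - 2 - 1/3) - X) = -6 + (-4 - X) = -10 - X)
d(-252, -445) - P(-385, -689) = -12*(-445) - (-10 - 1*(-385)) = 5340 - (-10 + 385) = 5340 - 1*375 = 5340 - 375 = 4965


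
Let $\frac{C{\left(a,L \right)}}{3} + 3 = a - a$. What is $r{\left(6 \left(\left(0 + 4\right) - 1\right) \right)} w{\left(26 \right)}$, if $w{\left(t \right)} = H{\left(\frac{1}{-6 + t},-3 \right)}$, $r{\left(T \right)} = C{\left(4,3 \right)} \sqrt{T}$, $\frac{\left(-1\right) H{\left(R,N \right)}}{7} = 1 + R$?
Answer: $\frac{3969 \sqrt{2}}{20} \approx 280.65$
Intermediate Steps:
$H{\left(R,N \right)} = -7 - 7 R$ ($H{\left(R,N \right)} = - 7 \left(1 + R\right) = -7 - 7 R$)
$C{\left(a,L \right)} = -9$ ($C{\left(a,L \right)} = -9 + 3 \left(a - a\right) = -9 + 3 \cdot 0 = -9 + 0 = -9$)
$r{\left(T \right)} = - 9 \sqrt{T}$
$w{\left(t \right)} = -7 - \frac{7}{-6 + t}$
$r{\left(6 \left(\left(0 + 4\right) - 1\right) \right)} w{\left(26 \right)} = - 9 \sqrt{6 \left(\left(0 + 4\right) - 1\right)} \frac{7 \left(5 - 26\right)}{-6 + 26} = - 9 \sqrt{6 \left(4 - 1\right)} \frac{7 \left(5 - 26\right)}{20} = - 9 \sqrt{6 \cdot 3} \cdot 7 \cdot \frac{1}{20} \left(-21\right) = - 9 \sqrt{18} \left(- \frac{147}{20}\right) = - 9 \cdot 3 \sqrt{2} \left(- \frac{147}{20}\right) = - 27 \sqrt{2} \left(- \frac{147}{20}\right) = \frac{3969 \sqrt{2}}{20}$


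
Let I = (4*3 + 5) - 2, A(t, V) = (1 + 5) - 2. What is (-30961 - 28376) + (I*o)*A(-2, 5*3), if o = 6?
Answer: -58977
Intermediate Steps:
A(t, V) = 4 (A(t, V) = 6 - 2 = 4)
I = 15 (I = (12 + 5) - 2 = 17 - 2 = 15)
(-30961 - 28376) + (I*o)*A(-2, 5*3) = (-30961 - 28376) + (15*6)*4 = -59337 + 90*4 = -59337 + 360 = -58977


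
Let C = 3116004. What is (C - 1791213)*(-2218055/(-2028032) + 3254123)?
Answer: 8742915538269130881/2028032 ≈ 4.3110e+12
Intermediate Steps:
(C - 1791213)*(-2218055/(-2028032) + 3254123) = (3116004 - 1791213)*(-2218055/(-2028032) + 3254123) = 1324791*(-2218055*(-1/2028032) + 3254123) = 1324791*(2218055/2028032 + 3254123) = 1324791*(6599467793991/2028032) = 8742915538269130881/2028032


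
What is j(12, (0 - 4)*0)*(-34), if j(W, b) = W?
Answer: -408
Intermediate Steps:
j(12, (0 - 4)*0)*(-34) = 12*(-34) = -408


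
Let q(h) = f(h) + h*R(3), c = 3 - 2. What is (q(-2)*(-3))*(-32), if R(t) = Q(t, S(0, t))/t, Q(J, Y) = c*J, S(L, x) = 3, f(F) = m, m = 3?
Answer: 96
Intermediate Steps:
f(F) = 3
c = 1
Q(J, Y) = J (Q(J, Y) = 1*J = J)
R(t) = 1 (R(t) = t/t = 1)
q(h) = 3 + h (q(h) = 3 + h*1 = 3 + h)
(q(-2)*(-3))*(-32) = ((3 - 2)*(-3))*(-32) = (1*(-3))*(-32) = -3*(-32) = 96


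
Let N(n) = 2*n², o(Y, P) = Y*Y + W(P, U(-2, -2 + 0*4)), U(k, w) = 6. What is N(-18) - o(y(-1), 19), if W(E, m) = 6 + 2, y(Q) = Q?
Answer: 639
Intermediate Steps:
W(E, m) = 8
o(Y, P) = 8 + Y² (o(Y, P) = Y*Y + 8 = Y² + 8 = 8 + Y²)
N(-18) - o(y(-1), 19) = 2*(-18)² - (8 + (-1)²) = 2*324 - (8 + 1) = 648 - 1*9 = 648 - 9 = 639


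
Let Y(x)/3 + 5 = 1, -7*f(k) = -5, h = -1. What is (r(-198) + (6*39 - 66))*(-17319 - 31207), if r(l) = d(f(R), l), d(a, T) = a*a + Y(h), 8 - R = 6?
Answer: -372145894/49 ≈ -7.5948e+6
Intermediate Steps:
R = 2 (R = 8 - 1*6 = 8 - 6 = 2)
f(k) = 5/7 (f(k) = -⅐*(-5) = 5/7)
Y(x) = -12 (Y(x) = -15 + 3*1 = -15 + 3 = -12)
d(a, T) = -12 + a² (d(a, T) = a*a - 12 = a² - 12 = -12 + a²)
r(l) = -563/49 (r(l) = -12 + (5/7)² = -12 + 25/49 = -563/49)
(r(-198) + (6*39 - 66))*(-17319 - 31207) = (-563/49 + (6*39 - 66))*(-17319 - 31207) = (-563/49 + (234 - 66))*(-48526) = (-563/49 + 168)*(-48526) = (7669/49)*(-48526) = -372145894/49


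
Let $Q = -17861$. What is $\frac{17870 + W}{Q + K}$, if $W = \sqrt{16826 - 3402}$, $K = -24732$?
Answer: $- \frac{17870}{42593} - \frac{4 \sqrt{839}}{42593} \approx -0.42227$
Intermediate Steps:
$W = 4 \sqrt{839}$ ($W = \sqrt{13424} = 4 \sqrt{839} \approx 115.86$)
$\frac{17870 + W}{Q + K} = \frac{17870 + 4 \sqrt{839}}{-17861 - 24732} = \frac{17870 + 4 \sqrt{839}}{-42593} = \left(17870 + 4 \sqrt{839}\right) \left(- \frac{1}{42593}\right) = - \frac{17870}{42593} - \frac{4 \sqrt{839}}{42593}$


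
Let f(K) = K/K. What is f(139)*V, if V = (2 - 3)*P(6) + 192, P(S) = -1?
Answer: 193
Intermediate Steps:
f(K) = 1
V = 193 (V = (2 - 3)*(-1) + 192 = -1*(-1) + 192 = 1 + 192 = 193)
f(139)*V = 1*193 = 193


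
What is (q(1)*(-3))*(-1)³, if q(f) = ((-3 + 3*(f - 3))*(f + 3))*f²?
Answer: -108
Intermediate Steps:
q(f) = f²*(-12 + 3*f)*(3 + f) (q(f) = ((-3 + 3*(-3 + f))*(3 + f))*f² = ((-3 + (-9 + 3*f))*(3 + f))*f² = ((-12 + 3*f)*(3 + f))*f² = f²*(-12 + 3*f)*(3 + f))
(q(1)*(-3))*(-1)³ = ((3*1²*(-12 + 1² - 1*1))*(-3))*(-1)³ = ((3*1*(-12 + 1 - 1))*(-3))*(-1) = ((3*1*(-12))*(-3))*(-1) = -36*(-3)*(-1) = 108*(-1) = -108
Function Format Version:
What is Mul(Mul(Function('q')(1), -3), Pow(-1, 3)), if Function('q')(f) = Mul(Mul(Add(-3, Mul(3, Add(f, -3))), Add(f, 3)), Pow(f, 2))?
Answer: -108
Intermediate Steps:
Function('q')(f) = Mul(Pow(f, 2), Add(-12, Mul(3, f)), Add(3, f)) (Function('q')(f) = Mul(Mul(Add(-3, Mul(3, Add(-3, f))), Add(3, f)), Pow(f, 2)) = Mul(Mul(Add(-3, Add(-9, Mul(3, f))), Add(3, f)), Pow(f, 2)) = Mul(Mul(Add(-12, Mul(3, f)), Add(3, f)), Pow(f, 2)) = Mul(Pow(f, 2), Add(-12, Mul(3, f)), Add(3, f)))
Mul(Mul(Function('q')(1), -3), Pow(-1, 3)) = Mul(Mul(Mul(3, Pow(1, 2), Add(-12, Pow(1, 2), Mul(-1, 1))), -3), Pow(-1, 3)) = Mul(Mul(Mul(3, 1, Add(-12, 1, -1)), -3), -1) = Mul(Mul(Mul(3, 1, -12), -3), -1) = Mul(Mul(-36, -3), -1) = Mul(108, -1) = -108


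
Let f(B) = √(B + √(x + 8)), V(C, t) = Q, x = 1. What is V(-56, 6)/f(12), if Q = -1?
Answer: -√15/15 ≈ -0.25820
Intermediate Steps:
V(C, t) = -1
f(B) = √(3 + B) (f(B) = √(B + √(1 + 8)) = √(B + √9) = √(B + 3) = √(3 + B))
V(-56, 6)/f(12) = -1/(√(3 + 12)) = -1/(√15) = -√15/15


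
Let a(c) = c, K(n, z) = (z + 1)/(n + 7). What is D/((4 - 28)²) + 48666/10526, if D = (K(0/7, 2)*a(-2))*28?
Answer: 578729/126312 ≈ 4.5817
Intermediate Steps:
K(n, z) = (1 + z)/(7 + n)
D = -24 (D = (((1 + 2)/(7 + 0/7))*(-2))*28 = ((3/(7 + 0*(⅐)))*(-2))*28 = ((3/(7 + 0))*(-2))*28 = ((3/7)*(-2))*28 = -6/7*28 = -24)
D/((4 - 28)²) + 48666/10526 = -24/(4 - 28)² + 48666/10526 = -24/((-24)²) + 48666*(1/10526) = -24/576 + 24333/5263 = -24*1/576 + 24333/5263 = -1/24 + 24333/5263 = 578729/126312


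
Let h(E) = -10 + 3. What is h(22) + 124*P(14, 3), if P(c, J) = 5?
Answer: 613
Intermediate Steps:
h(E) = -7
h(22) + 124*P(14, 3) = -7 + 124*5 = -7 + 620 = 613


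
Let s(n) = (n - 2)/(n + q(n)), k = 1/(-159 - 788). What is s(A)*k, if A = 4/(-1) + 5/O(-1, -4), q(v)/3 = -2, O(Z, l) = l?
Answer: -29/42615 ≈ -0.00068051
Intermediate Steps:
q(v) = -6 (q(v) = 3*(-2) = -6)
k = -1/947 (k = 1/(-947) = -1/947 ≈ -0.0010560)
A = -21/4 (A = 4/(-1) + 5/(-4) = 4*(-1) + 5*(-¼) = -4 - 5/4 = -21/4 ≈ -5.2500)
s(n) = (-2 + n)/(-6 + n) (s(n) = (n - 2)/(n - 6) = (-2 + n)/(-6 + n))
s(A)*k = ((-2 - 21/4)/(-6 - 21/4))*(-1/947) = (-29/4/(-45/4))*(-1/947) = -4/45*(-29/4)*(-1/947) = (29/45)*(-1/947) = -29/42615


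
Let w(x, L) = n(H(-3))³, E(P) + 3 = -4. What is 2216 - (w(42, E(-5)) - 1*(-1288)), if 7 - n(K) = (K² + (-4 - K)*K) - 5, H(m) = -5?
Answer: 1440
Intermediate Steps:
E(P) = -7 (E(P) = -3 - 4 = -7)
n(K) = 12 - K² - K*(-4 - K) (n(K) = 7 - ((K² + (-4 - K)*K) - 5) = 7 - ((K² + K*(-4 - K)) - 5) = 7 - (-5 + K² + K*(-4 - K)) = 7 + (5 - K² - K*(-4 - K)) = 12 - K² - K*(-4 - K))
w(x, L) = -512 (w(x, L) = (12 + 4*(-5))³ = (12 - 20)³ = (-8)³ = -512)
2216 - (w(42, E(-5)) - 1*(-1288)) = 2216 - (-512 - 1*(-1288)) = 2216 - (-512 + 1288) = 2216 - 1*776 = 2216 - 776 = 1440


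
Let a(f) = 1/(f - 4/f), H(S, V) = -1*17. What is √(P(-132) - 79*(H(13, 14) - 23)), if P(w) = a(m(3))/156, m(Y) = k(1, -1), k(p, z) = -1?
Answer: √19225453/78 ≈ 56.214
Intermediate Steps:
m(Y) = -1
H(S, V) = -17
P(w) = 1/468 (P(w) = -1/(-4 + (-1)²)/156 = -1/(-4 + 1)*(1/156) = -1/(-3)*(1/156) = -1*(-⅓)*(1/156) = (⅓)*(1/156) = 1/468)
√(P(-132) - 79*(H(13, 14) - 23)) = √(1/468 - 79*(-17 - 23)) = √(1/468 - 79*(-40)) = √(1/468 + 3160) = √(1478881/468) = √19225453/78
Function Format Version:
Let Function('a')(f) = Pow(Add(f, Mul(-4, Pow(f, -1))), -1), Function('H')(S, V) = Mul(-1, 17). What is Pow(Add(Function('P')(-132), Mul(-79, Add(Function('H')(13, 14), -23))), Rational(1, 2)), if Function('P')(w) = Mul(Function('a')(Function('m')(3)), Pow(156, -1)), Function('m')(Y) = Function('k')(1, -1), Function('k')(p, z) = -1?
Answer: Mul(Rational(1, 78), Pow(19225453, Rational(1, 2))) ≈ 56.214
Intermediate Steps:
Function('m')(Y) = -1
Function('H')(S, V) = -17
Function('P')(w) = Rational(1, 468) (Function('P')(w) = Mul(Mul(-1, Pow(Add(-4, Pow(-1, 2)), -1)), Pow(156, -1)) = Mul(Mul(-1, Pow(Add(-4, 1), -1)), Rational(1, 156)) = Mul(Mul(-1, Pow(-3, -1)), Rational(1, 156)) = Mul(Mul(-1, Rational(-1, 3)), Rational(1, 156)) = Mul(Rational(1, 3), Rational(1, 156)) = Rational(1, 468))
Pow(Add(Function('P')(-132), Mul(-79, Add(Function('H')(13, 14), -23))), Rational(1, 2)) = Pow(Add(Rational(1, 468), Mul(-79, Add(-17, -23))), Rational(1, 2)) = Pow(Add(Rational(1, 468), Mul(-79, -40)), Rational(1, 2)) = Pow(Add(Rational(1, 468), 3160), Rational(1, 2)) = Pow(Rational(1478881, 468), Rational(1, 2)) = Mul(Rational(1, 78), Pow(19225453, Rational(1, 2)))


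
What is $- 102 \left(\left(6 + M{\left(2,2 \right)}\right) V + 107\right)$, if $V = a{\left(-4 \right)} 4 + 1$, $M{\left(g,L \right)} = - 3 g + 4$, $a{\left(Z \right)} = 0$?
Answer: $-11322$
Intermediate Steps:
$M{\left(g,L \right)} = 4 - 3 g$
$V = 1$ ($V = 0 \cdot 4 + 1 = 0 + 1 = 1$)
$- 102 \left(\left(6 + M{\left(2,2 \right)}\right) V + 107\right) = - 102 \left(\left(6 + \left(4 - 6\right)\right) 1 + 107\right) = - 102 \left(\left(6 - 2\right) 1 + 107\right) = - 102 \left(4 \cdot 1 + 107\right) = - 102 \left(4 + 107\right) = \left(-102\right) 111 = -11322$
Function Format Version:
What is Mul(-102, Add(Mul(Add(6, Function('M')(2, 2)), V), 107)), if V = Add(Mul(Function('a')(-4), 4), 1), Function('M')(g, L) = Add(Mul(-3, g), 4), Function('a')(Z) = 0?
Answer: -11322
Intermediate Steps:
Function('M')(g, L) = Add(4, Mul(-3, g))
V = 1 (V = Add(Mul(0, 4), 1) = Add(0, 1) = 1)
Mul(-102, Add(Mul(Add(6, Function('M')(2, 2)), V), 107)) = Mul(-102, Add(Mul(Add(6, Add(4, Mul(-3, 2))), 1), 107)) = Mul(-102, Add(Mul(Add(6, Add(4, -6)), 1), 107)) = Mul(-102, Add(Mul(Add(6, -2), 1), 107)) = Mul(-102, Add(Mul(4, 1), 107)) = Mul(-102, Add(4, 107)) = Mul(-102, 111) = -11322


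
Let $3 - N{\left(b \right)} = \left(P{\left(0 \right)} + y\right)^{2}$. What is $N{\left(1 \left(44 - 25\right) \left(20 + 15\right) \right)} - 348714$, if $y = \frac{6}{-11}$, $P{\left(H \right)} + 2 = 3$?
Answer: $- \frac{42194056}{121} \approx -3.4871 \cdot 10^{5}$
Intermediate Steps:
$P{\left(H \right)} = 1$ ($P{\left(H \right)} = -2 + 3 = 1$)
$y = - \frac{6}{11}$ ($y = 6 \left(- \frac{1}{11}\right) = - \frac{6}{11} \approx -0.54545$)
$N{\left(b \right)} = \frac{338}{121}$ ($N{\left(b \right)} = 3 - \left(1 - \frac{6}{11}\right)^{2} = 3 - \left(\frac{5}{11}\right)^{2} = 3 - \frac{25}{121} = \frac{338}{121}$)
$N{\left(1 \left(44 - 25\right) \left(20 + 15\right) \right)} - 348714 = \frac{338}{121} - 348714 = - \frac{42194056}{121}$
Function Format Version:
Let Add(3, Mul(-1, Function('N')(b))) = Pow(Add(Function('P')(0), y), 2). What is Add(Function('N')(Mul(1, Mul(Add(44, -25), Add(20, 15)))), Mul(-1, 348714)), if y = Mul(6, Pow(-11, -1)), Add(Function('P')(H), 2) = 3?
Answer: Rational(-42194056, 121) ≈ -3.4871e+5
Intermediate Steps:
Function('P')(H) = 1 (Function('P')(H) = Add(-2, 3) = 1)
y = Rational(-6, 11) (y = Mul(6, Rational(-1, 11)) = Rational(-6, 11) ≈ -0.54545)
Function('N')(b) = Rational(338, 121) (Function('N')(b) = Add(3, Mul(-1, Pow(Add(1, Rational(-6, 11)), 2))) = Add(3, Mul(-1, Pow(Rational(5, 11), 2))) = Add(3, Mul(-1, Rational(25, 121))) = Add(3, Rational(-25, 121)) = Rational(338, 121))
Add(Function('N')(Mul(1, Mul(Add(44, -25), Add(20, 15)))), Mul(-1, 348714)) = Add(Rational(338, 121), Mul(-1, 348714)) = Add(Rational(338, 121), -348714) = Rational(-42194056, 121)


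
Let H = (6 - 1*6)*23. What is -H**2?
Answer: 0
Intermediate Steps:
H = 0 (H = (6 - 6)*23 = 0*23 = 0)
-H**2 = -1*0**2 = -1*0 = 0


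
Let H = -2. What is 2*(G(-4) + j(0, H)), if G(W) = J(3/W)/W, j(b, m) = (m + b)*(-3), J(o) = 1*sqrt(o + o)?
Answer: 12 - I*sqrt(6)/4 ≈ 12.0 - 0.61237*I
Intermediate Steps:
J(o) = sqrt(2)*sqrt(o) (J(o) = 1*sqrt(2*o) = 1*(sqrt(2)*sqrt(o)) = sqrt(2)*sqrt(o))
j(b, m) = -3*b - 3*m (j(b, m) = (b + m)*(-3) = -3*b - 3*m)
G(W) = sqrt(6)*sqrt(1/W)/W (G(W) = (sqrt(2)*sqrt(3/W))/W = (sqrt(2)*(sqrt(3)*sqrt(1/W)))/W = (sqrt(6)*sqrt(1/W))/W = sqrt(6)*sqrt(1/W)/W)
2*(G(-4) + j(0, H)) = 2*(sqrt(6)*sqrt(1/(-4))/(-4) + (-3*0 - 3*(-2))) = 2*(sqrt(6)*(-1/4)*sqrt(-1/4) + (0 + 6)) = 2*(sqrt(6)*(-1/4)*(I/2) + 6) = 2*(-I*sqrt(6)/8 + 6) = 2*(6 - I*sqrt(6)/8) = 12 - I*sqrt(6)/4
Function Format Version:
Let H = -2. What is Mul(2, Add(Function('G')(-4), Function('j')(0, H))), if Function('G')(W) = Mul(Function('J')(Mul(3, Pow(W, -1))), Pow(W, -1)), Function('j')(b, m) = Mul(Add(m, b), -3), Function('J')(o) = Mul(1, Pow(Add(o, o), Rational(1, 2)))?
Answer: Add(12, Mul(Rational(-1, 4), I, Pow(6, Rational(1, 2)))) ≈ Add(12.000, Mul(-0.61237, I))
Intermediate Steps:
Function('J')(o) = Mul(Pow(2, Rational(1, 2)), Pow(o, Rational(1, 2))) (Function('J')(o) = Mul(1, Pow(Mul(2, o), Rational(1, 2))) = Mul(1, Mul(Pow(2, Rational(1, 2)), Pow(o, Rational(1, 2)))) = Mul(Pow(2, Rational(1, 2)), Pow(o, Rational(1, 2))))
Function('j')(b, m) = Add(Mul(-3, b), Mul(-3, m)) (Function('j')(b, m) = Mul(Add(b, m), -3) = Add(Mul(-3, b), Mul(-3, m)))
Function('G')(W) = Mul(Pow(6, Rational(1, 2)), Pow(W, -1), Pow(Pow(W, -1), Rational(1, 2))) (Function('G')(W) = Mul(Mul(Pow(2, Rational(1, 2)), Pow(Mul(3, Pow(W, -1)), Rational(1, 2))), Pow(W, -1)) = Mul(Mul(Pow(2, Rational(1, 2)), Mul(Pow(3, Rational(1, 2)), Pow(Pow(W, -1), Rational(1, 2)))), Pow(W, -1)) = Mul(Mul(Pow(6, Rational(1, 2)), Pow(Pow(W, -1), Rational(1, 2))), Pow(W, -1)) = Mul(Pow(6, Rational(1, 2)), Pow(W, -1), Pow(Pow(W, -1), Rational(1, 2))))
Mul(2, Add(Function('G')(-4), Function('j')(0, H))) = Mul(2, Add(Mul(Pow(6, Rational(1, 2)), Pow(-4, -1), Pow(Pow(-4, -1), Rational(1, 2))), Add(Mul(-3, 0), Mul(-3, -2)))) = Mul(2, Add(Mul(Pow(6, Rational(1, 2)), Rational(-1, 4), Pow(Rational(-1, 4), Rational(1, 2))), Add(0, 6))) = Mul(2, Add(Mul(Pow(6, Rational(1, 2)), Rational(-1, 4), Mul(Rational(1, 2), I)), 6)) = Mul(2, Add(Mul(Rational(-1, 8), I, Pow(6, Rational(1, 2))), 6)) = Mul(2, Add(6, Mul(Rational(-1, 8), I, Pow(6, Rational(1, 2))))) = Add(12, Mul(Rational(-1, 4), I, Pow(6, Rational(1, 2))))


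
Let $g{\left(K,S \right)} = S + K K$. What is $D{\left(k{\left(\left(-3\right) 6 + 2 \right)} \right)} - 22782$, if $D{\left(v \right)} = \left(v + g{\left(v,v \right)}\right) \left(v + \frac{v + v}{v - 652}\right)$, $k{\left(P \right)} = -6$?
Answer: $- \frac{7542510}{329} \approx -22926.0$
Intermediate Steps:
$g{\left(K,S \right)} = S + K^{2}$
$D{\left(v \right)} = \left(v + \frac{2 v}{-652 + v}\right) \left(v^{2} + 2 v\right)$ ($D{\left(v \right)} = \left(v + \left(v + v^{2}\right)\right) \left(v + \frac{v + v}{v - 652}\right) = \left(v^{2} + 2 v\right) \left(v + \frac{2 v}{-652 + v}\right) = \left(v + \frac{2 v}{-652 + v}\right) \left(v^{2} + 2 v\right)$)
$D{\left(k{\left(\left(-3\right) 6 + 2 \right)} \right)} - 22782 = \frac{\left(-6\right)^{2} \left(-1300 + \left(-6\right)^{2} - -3888\right)}{-652 - 6} - 22782 = \frac{36 \left(-1300 + 36 + 3888\right)}{-658} - 22782 = 36 \left(- \frac{1}{658}\right) 2624 - 22782 = - \frac{47232}{329} - 22782 = - \frac{7542510}{329}$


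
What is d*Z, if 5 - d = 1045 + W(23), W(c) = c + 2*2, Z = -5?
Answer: 5335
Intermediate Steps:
W(c) = 4 + c (W(c) = c + 4 = 4 + c)
d = -1067 (d = 5 - (1045 + (4 + 23)) = 5 - (1045 + 27) = 5 - 1*1072 = 5 - 1072 = -1067)
d*Z = -1067*(-5) = 5335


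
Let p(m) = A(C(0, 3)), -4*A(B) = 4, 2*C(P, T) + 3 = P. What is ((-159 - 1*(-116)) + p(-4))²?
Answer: 1936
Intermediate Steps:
C(P, T) = -3/2 + P/2
A(B) = -1 (A(B) = -¼*4 = -1)
p(m) = -1
((-159 - 1*(-116)) + p(-4))² = ((-159 - 1*(-116)) - 1)² = ((-159 + 116) - 1)² = (-43 - 1)² = (-44)² = 1936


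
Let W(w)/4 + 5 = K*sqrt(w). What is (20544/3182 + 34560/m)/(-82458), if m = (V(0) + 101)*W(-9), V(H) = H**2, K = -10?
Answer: -160528/2208376413 - 64*I/1902133 ≈ -7.2691e-5 - 3.3646e-5*I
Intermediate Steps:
W(w) = -20 - 40*sqrt(w) (W(w) = -20 + 4*(-10*sqrt(w)) = -20 - 40*sqrt(w))
m = -2020 - 12120*I (m = (0**2 + 101)*(-20 - 120*I) = (0 + 101)*(-20 - 120*I) = 101*(-20 - 120*I) = -2020 - 12120*I ≈ -2020.0 - 12120.0*I)
(20544/3182 + 34560/m)/(-82458) = (20544/3182 + 34560/(-2020 - 12120*I))/(-82458) = (20544*(1/3182) + 34560*((-2020 + 12120*I)/150974800))*(-1/82458) = (10272/1591 + 432*(-2020 + 12120*I)/1887185)*(-1/82458) = -1712/21865113 - 8*(-2020 + 12120*I)/2881731495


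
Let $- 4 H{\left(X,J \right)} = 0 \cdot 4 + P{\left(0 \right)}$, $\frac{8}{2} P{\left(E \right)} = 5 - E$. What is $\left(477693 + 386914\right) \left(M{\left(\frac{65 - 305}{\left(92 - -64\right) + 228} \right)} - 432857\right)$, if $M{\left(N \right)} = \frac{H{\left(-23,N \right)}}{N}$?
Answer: $- \frac{748501519791}{2} \approx -3.7425 \cdot 10^{11}$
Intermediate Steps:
$P{\left(E \right)} = \frac{5}{4} - \frac{E}{4}$ ($P{\left(E \right)} = \frac{5 - E}{4} = \frac{5}{4} - \frac{E}{4}$)
$H{\left(X,J \right)} = - \frac{5}{16}$ ($H{\left(X,J \right)} = - \frac{0 \cdot 4 + \left(\frac{5}{4} - 0\right)}{4} = - \frac{0 + \left(\frac{5}{4} + 0\right)}{4} = - \frac{0 + \frac{5}{4}}{4} = \left(- \frac{1}{4}\right) \frac{5}{4} = - \frac{5}{16}$)
$M{\left(N \right)} = - \frac{5}{16 N}$
$\left(477693 + 386914\right) \left(M{\left(\frac{65 - 305}{\left(92 - -64\right) + 228} \right)} - 432857\right) = \left(477693 + 386914\right) \left(- \frac{5}{16 \frac{65 - 305}{\left(92 - -64\right) + 228}} - 432857\right) = 864607 \left(- \frac{5}{16 \left(- \frac{240}{\left(92 + 64\right) + 228}\right)} - 432857\right) = 864607 \left(- \frac{5}{16 \left(- \frac{240}{156 + 228}\right)} - 432857\right) = 864607 \left(- \frac{5}{16 \left(- \frac{240}{384}\right)} - 432857\right) = 864607 \left(- \frac{5}{16 \left(\left(-240\right) \frac{1}{384}\right)} - 432857\right) = 864607 \left(- \frac{5}{16 \left(- \frac{5}{8}\right)} - 432857\right) = 864607 \left(\left(- \frac{5}{16}\right) \left(- \frac{8}{5}\right) - 432857\right) = 864607 \left(\frac{1}{2} - 432857\right) = 864607 \left(- \frac{865713}{2}\right) = - \frac{748501519791}{2}$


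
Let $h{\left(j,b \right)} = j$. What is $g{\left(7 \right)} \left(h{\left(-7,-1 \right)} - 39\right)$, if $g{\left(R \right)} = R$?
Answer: $-322$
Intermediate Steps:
$g{\left(7 \right)} \left(h{\left(-7,-1 \right)} - 39\right) = 7 \left(-7 - 39\right) = 7 \left(-46\right) = -322$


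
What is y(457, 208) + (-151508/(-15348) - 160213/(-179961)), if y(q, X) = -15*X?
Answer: -715653731254/230170119 ≈ -3109.2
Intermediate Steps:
y(457, 208) + (-151508/(-15348) - 160213/(-179961)) = -15*208 + (-151508/(-15348) - 160213/(-179961)) = -3120 + (-151508*(-1/15348) - 160213*(-1/179961)) = -3120 + (37877/3837 + 160213/179961) = -3120 + 2477040026/230170119 = -715653731254/230170119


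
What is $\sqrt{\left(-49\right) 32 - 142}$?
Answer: $3 i \sqrt{190} \approx 41.352 i$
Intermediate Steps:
$\sqrt{\left(-49\right) 32 - 142} = \sqrt{-1568 - 142} = \sqrt{-1710} = 3 i \sqrt{190}$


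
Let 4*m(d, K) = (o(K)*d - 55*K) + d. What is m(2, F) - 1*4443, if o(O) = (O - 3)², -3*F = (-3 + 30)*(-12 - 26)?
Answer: 96631/2 ≈ 48316.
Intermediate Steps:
F = 342 (F = -(-3 + 30)*(-12 - 26)/3 = -9*(-38) = -⅓*(-1026) = 342)
o(O) = (-3 + O)²
m(d, K) = -55*K/4 + d/4 + d*(-3 + K)²/4 (m(d, K) = (((-3 + K)²*d - 55*K) + d)/4 = ((d*(-3 + K)² - 55*K) + d)/4 = ((-55*K + d*(-3 + K)²) + d)/4 = (d - 55*K + d*(-3 + K)²)/4 = -55*K/4 + d/4 + d*(-3 + K)²/4)
m(2, F) - 1*4443 = (-55/4*342 + (¼)*2 + (¼)*2*(-3 + 342)²) - 1*4443 = (-9405/2 + ½ + (¼)*2*339²) - 4443 = (-9405/2 + ½ + (¼)*2*114921) - 4443 = (-9405/2 + ½ + 114921/2) - 4443 = 105517/2 - 4443 = 96631/2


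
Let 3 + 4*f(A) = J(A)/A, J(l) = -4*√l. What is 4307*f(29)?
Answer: -12921/4 - 4307*√29/29 ≈ -4030.0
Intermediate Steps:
f(A) = -¾ - 1/√A (f(A) = -¾ + ((-4*√A)/A)/4 = -¾ + (-4/√A)/4 = -¾ - 1/√A)
4307*f(29) = 4307*(-¾ - 1/√29) = 4307*(-¾ - √29/29) = -12921/4 - 4307*√29/29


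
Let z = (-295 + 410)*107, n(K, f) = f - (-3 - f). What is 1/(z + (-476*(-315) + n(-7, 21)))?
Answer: 1/162290 ≈ 6.1618e-6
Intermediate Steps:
n(K, f) = 3 + 2*f (n(K, f) = f + (3 + f) = 3 + 2*f)
z = 12305 (z = 115*107 = 12305)
1/(z + (-476*(-315) + n(-7, 21))) = 1/(12305 + (-476*(-315) + (3 + 2*21))) = 1/(12305 + (149940 + (3 + 42))) = 1/(12305 + (149940 + 45)) = 1/(12305 + 149985) = 1/162290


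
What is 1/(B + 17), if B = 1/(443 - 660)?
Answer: 217/3688 ≈ 0.058839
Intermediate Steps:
B = -1/217 (B = 1/(-217) = -1/217 ≈ -0.0046083)
1/(B + 17) = 1/(-1/217 + 17) = 1/(3688/217) = 217/3688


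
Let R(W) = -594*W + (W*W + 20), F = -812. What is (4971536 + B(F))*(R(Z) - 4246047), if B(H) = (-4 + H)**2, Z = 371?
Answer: -24402916993920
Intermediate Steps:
R(W) = 20 + W**2 - 594*W (R(W) = -594*W + (W**2 + 20) = -594*W + (20 + W**2) = 20 + W**2 - 594*W)
(4971536 + B(F))*(R(Z) - 4246047) = (4971536 + (-4 - 812)**2)*((20 + 371**2 - 594*371) - 4246047) = (4971536 + (-816)**2)*((20 + 137641 - 220374) - 4246047) = (4971536 + 665856)*(-82713 - 4246047) = 5637392*(-4328760) = -24402916993920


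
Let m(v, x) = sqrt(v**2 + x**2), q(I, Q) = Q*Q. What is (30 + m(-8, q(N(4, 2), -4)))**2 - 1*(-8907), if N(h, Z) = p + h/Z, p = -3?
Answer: 10127 + 480*sqrt(5) ≈ 11200.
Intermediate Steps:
N(h, Z) = -3 + h/Z
q(I, Q) = Q**2
(30 + m(-8, q(N(4, 2), -4)))**2 - 1*(-8907) = (30 + sqrt((-8)**2 + ((-4)**2)**2))**2 - 1*(-8907) = (30 + sqrt(64 + 16**2))**2 + 8907 = (30 + sqrt(64 + 256))**2 + 8907 = (30 + sqrt(320))**2 + 8907 = (30 + 8*sqrt(5))**2 + 8907 = 8907 + (30 + 8*sqrt(5))**2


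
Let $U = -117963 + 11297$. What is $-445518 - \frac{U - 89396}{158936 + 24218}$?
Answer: $- \frac{40799103855}{91577} \approx -4.4552 \cdot 10^{5}$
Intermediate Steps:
$U = -106666$
$-445518 - \frac{U - 89396}{158936 + 24218} = -445518 - \frac{-106666 - 89396}{158936 + 24218} = -445518 - - \frac{196062}{183154} = -445518 - \left(-196062\right) \frac{1}{183154} = -445518 - - \frac{98031}{91577} = -445518 + \frac{98031}{91577} = - \frac{40799103855}{91577}$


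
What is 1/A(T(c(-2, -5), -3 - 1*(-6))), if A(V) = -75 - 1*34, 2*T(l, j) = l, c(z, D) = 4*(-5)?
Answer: -1/109 ≈ -0.0091743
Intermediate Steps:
c(z, D) = -20
T(l, j) = l/2
A(V) = -109 (A(V) = -75 - 34 = -109)
1/A(T(c(-2, -5), -3 - 1*(-6))) = 1/(-109) = -1/109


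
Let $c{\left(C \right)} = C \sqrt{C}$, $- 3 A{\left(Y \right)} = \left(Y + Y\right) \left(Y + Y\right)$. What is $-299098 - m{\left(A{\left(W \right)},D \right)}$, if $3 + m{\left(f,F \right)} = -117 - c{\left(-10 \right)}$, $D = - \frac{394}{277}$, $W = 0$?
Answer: $-298978 - 10 i \sqrt{10} \approx -2.9898 \cdot 10^{5} - 31.623 i$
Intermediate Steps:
$A{\left(Y \right)} = - \frac{4 Y^{2}}{3}$ ($A{\left(Y \right)} = - \frac{\left(Y + Y\right) \left(Y + Y\right)}{3} = - \frac{2 Y 2 Y}{3} = - \frac{4 Y^{2}}{3}$)
$c{\left(C \right)} = C^{\frac{3}{2}}$
$D = - \frac{394}{277}$ ($D = \left(-394\right) \frac{1}{277} = - \frac{394}{277} \approx -1.4224$)
$m{\left(f,F \right)} = -120 + 10 i \sqrt{10}$ ($m{\left(f,F \right)} = -3 - \left(117 + \left(-10\right)^{\frac{3}{2}}\right) = -3 - \left(117 - 10 i \sqrt{10}\right) = -120 + 10 i \sqrt{10}$)
$-299098 - m{\left(A{\left(W \right)},D \right)} = -299098 - \left(-120 + 10 i \sqrt{10}\right) = -299098 + \left(120 - 10 i \sqrt{10}\right) = -298978 - 10 i \sqrt{10}$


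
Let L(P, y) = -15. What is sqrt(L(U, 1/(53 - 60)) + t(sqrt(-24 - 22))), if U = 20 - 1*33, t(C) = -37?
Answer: 2*I*sqrt(13) ≈ 7.2111*I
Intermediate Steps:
U = -13 (U = 20 - 33 = -13)
sqrt(L(U, 1/(53 - 60)) + t(sqrt(-24 - 22))) = sqrt(-15 - 37) = sqrt(-52) = 2*I*sqrt(13)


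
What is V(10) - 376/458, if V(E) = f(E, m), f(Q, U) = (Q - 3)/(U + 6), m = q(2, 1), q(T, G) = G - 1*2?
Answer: 663/1145 ≈ 0.57904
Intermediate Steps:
q(T, G) = -2 + G (q(T, G) = G - 2 = -2 + G)
m = -1 (m = -2 + 1 = -1)
f(Q, U) = (-3 + Q)/(6 + U)
V(E) = -3/5 + E/5 (V(E) = (-3 + E)/(6 - 1) = (-3 + E)/5 = -3/5 + E/5)
V(10) - 376/458 = (-3/5 + (1/5)*10) - 376/458 = (-3/5 + 2) - 376/458 = 7/5 - 1*188/229 = 7/5 - 188/229 = 663/1145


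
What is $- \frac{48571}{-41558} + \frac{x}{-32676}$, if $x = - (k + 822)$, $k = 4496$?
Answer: $\frac{226013930}{169743651} \approx 1.3315$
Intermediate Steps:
$x = -5318$ ($x = - (4496 + 822) = \left(-1\right) 5318 = -5318$)
$- \frac{48571}{-41558} + \frac{x}{-32676} = - \frac{48571}{-41558} - \frac{5318}{-32676} = \left(-48571\right) \left(- \frac{1}{41558}\right) - - \frac{2659}{16338} = \frac{48571}{41558} + \frac{2659}{16338} = \frac{226013930}{169743651}$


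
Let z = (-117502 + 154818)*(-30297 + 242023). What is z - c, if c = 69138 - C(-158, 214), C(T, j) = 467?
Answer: 7900698745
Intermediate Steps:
z = 7900767416 (z = 37316*211726 = 7900767416)
c = 68671 (c = 69138 - 1*467 = 69138 - 467 = 68671)
z - c = 7900767416 - 1*68671 = 7900767416 - 68671 = 7900698745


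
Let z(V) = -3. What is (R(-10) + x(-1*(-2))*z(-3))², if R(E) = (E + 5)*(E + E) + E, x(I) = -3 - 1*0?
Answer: 9801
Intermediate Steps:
x(I) = -3 (x(I) = -3 + 0 = -3)
R(E) = E + 2*E*(5 + E) (R(E) = (5 + E)*(2*E) + E = 2*E*(5 + E) + E = E + 2*E*(5 + E))
(R(-10) + x(-1*(-2))*z(-3))² = (-10*(11 + 2*(-10)) - 3*(-3))² = (-10*(11 - 20) + 9)² = (-10*(-9) + 9)² = (90 + 9)² = 99² = 9801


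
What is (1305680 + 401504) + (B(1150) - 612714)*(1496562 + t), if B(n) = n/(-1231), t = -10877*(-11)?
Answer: -1219026904886052/1231 ≈ -9.9027e+11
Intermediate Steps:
t = 119647
B(n) = -n/1231 (B(n) = n*(-1/1231) = -n/1231)
(1305680 + 401504) + (B(1150) - 612714)*(1496562 + t) = (1305680 + 401504) + (-1/1231*1150 - 612714)*(1496562 + 119647) = 1707184 + (-1150/1231 - 612714)*1616209 = 1707184 - 754252084/1231*1616209 = 1707184 - 1219029006429556/1231 = -1219026904886052/1231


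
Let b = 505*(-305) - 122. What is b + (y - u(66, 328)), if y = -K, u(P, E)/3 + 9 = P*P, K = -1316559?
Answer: 1149371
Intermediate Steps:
u(P, E) = -27 + 3*P**2 (u(P, E) = -27 + 3*(P*P) = -27 + 3*P**2)
y = 1316559 (y = -1*(-1316559) = 1316559)
b = -154147 (b = -154025 - 122 = -154147)
b + (y - u(66, 328)) = -154147 + (1316559 - (-27 + 3*66**2)) = -154147 + (1316559 - (-27 + 3*4356)) = -154147 + (1316559 - (-27 + 13068)) = -154147 + (1316559 - 1*13041) = -154147 + (1316559 - 13041) = -154147 + 1303518 = 1149371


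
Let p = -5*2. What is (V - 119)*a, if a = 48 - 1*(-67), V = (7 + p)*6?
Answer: -15755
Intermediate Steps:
p = -10
V = -18 (V = (7 - 10)*6 = -3*6 = -18)
a = 115 (a = 48 + 67 = 115)
(V - 119)*a = (-18 - 119)*115 = -137*115 = -15755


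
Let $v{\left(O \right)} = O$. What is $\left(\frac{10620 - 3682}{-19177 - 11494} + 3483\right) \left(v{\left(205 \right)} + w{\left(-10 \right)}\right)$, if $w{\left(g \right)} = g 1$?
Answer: $\frac{20829930225}{30671} \approx 6.7914 \cdot 10^{5}$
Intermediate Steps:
$w{\left(g \right)} = g$
$\left(\frac{10620 - 3682}{-19177 - 11494} + 3483\right) \left(v{\left(205 \right)} + w{\left(-10 \right)}\right) = \left(\frac{10620 - 3682}{-19177 - 11494} + 3483\right) \left(205 - 10\right) = \left(\frac{6938}{-30671} + 3483\right) 195 = \left(6938 \left(- \frac{1}{30671}\right) + 3483\right) 195 = \left(- \frac{6938}{30671} + 3483\right) 195 = \frac{106820155}{30671} \cdot 195 = \frac{20829930225}{30671}$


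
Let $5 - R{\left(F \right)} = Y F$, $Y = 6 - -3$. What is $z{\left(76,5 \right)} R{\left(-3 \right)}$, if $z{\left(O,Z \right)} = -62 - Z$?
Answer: $-2144$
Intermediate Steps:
$Y = 9$ ($Y = 6 + 3 = 9$)
$R{\left(F \right)} = 5 - 9 F$
$z{\left(76,5 \right)} R{\left(-3 \right)} = \left(-62 - 5\right) \left(5 - -27\right) = \left(-62 - 5\right) \left(5 + 27\right) = \left(-67\right) 32 = -2144$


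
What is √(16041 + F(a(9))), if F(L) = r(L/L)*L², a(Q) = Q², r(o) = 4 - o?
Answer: 2*√8931 ≈ 189.01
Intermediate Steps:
F(L) = 3*L² (F(L) = (4 - L/L)*L² = (4 - 1*1)*L² = (4 - 1)*L² = 3*L²)
√(16041 + F(a(9))) = √(16041 + 3*(9²)²) = √(16041 + 3*81²) = √(16041 + 3*6561) = √(16041 + 19683) = √35724 = 2*√8931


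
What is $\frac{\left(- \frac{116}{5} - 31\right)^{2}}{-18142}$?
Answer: $- \frac{73441}{453550} \approx -0.16192$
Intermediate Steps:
$\frac{\left(- \frac{116}{5} - 31\right)^{2}}{-18142} = \left(\left(-116\right) \frac{1}{5} - 31\right)^{2} \left(- \frac{1}{18142}\right) = \left(- \frac{116}{5} - 31\right)^{2} \left(- \frac{1}{18142}\right) = \left(- \frac{271}{5}\right)^{2} \left(- \frac{1}{18142}\right) = \frac{73441}{25} \left(- \frac{1}{18142}\right) = - \frac{73441}{453550}$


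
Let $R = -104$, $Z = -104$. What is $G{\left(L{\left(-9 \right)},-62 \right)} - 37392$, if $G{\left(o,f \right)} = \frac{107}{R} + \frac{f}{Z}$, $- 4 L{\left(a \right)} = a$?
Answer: $- \frac{3888813}{104} \approx -37392.0$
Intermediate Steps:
$L{\left(a \right)} = - \frac{a}{4}$
$G{\left(o,f \right)} = - \frac{107}{104} - \frac{f}{104}$ ($G{\left(o,f \right)} = \frac{107}{-104} + \frac{f}{-104} = 107 \left(- \frac{1}{104}\right) + f \left(- \frac{1}{104}\right) = - \frac{107}{104} - \frac{f}{104}$)
$G{\left(L{\left(-9 \right)},-62 \right)} - 37392 = \left(- \frac{107}{104} - - \frac{31}{52}\right) - 37392 = \left(- \frac{107}{104} + \frac{31}{52}\right) - 37392 = - \frac{45}{104} - 37392 = - \frac{3888813}{104}$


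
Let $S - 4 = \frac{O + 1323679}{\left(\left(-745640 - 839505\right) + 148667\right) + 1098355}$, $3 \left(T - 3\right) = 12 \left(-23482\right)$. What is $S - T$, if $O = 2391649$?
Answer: $\frac{1380688693}{14701} \approx 93918.0$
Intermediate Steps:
$T = -93925$ ($T = 3 + \frac{12 \left(-23482\right)}{3} = 3 + \frac{1}{3} \left(-281784\right) = 3 - 93928 = -93925$)
$S = - \frac{102732}{14701}$ ($S = 4 + \frac{2391649 + 1323679}{\left(\left(-745640 - 839505\right) + 148667\right) + 1098355} = 4 + \frac{3715328}{\left(-1585145 + 148667\right) + 1098355} = 4 + \frac{3715328}{-1436478 + 1098355} = 4 + \frac{3715328}{-338123} = 4 + 3715328 \left(- \frac{1}{338123}\right) = 4 - \frac{161536}{14701} = - \frac{102732}{14701} \approx -6.9881$)
$S - T = - \frac{102732}{14701} - -93925 = - \frac{102732}{14701} + 93925 = \frac{1380688693}{14701}$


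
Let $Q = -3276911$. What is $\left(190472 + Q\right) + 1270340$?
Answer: $-1816099$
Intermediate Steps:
$\left(190472 + Q\right) + 1270340 = \left(190472 - 3276911\right) + 1270340 = -3086439 + 1270340 = -1816099$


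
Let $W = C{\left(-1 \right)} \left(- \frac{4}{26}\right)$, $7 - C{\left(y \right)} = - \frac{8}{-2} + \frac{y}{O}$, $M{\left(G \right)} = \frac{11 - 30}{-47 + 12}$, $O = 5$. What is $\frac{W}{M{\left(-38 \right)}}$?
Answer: $- \frac{224}{247} \approx -0.90688$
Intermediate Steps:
$M{\left(G \right)} = \frac{19}{35}$ ($M{\left(G \right)} = - \frac{19}{-35} = \left(-19\right) \left(- \frac{1}{35}\right) = \frac{19}{35}$)
$C{\left(y \right)} = 3 - \frac{y}{5}$ ($C{\left(y \right)} = 7 - \left(- \frac{8}{-2} + \frac{y}{5}\right) = 7 - \left(\left(-8\right) \left(- \frac{1}{2}\right) + y \frac{1}{5}\right) = 7 - \left(4 + \frac{y}{5}\right) = 3 - \frac{y}{5}$)
$W = - \frac{32}{65}$ ($W = \left(3 - - \frac{1}{5}\right) \left(- \frac{4}{26}\right) = \left(3 + \frac{1}{5}\right) \left(\left(-4\right) \frac{1}{26}\right) = \frac{16}{5} \left(- \frac{2}{13}\right) = - \frac{32}{65} \approx -0.49231$)
$\frac{W}{M{\left(-38 \right)}} = - \frac{32}{65 \cdot \frac{19}{35}} = \left(- \frac{32}{65}\right) \frac{35}{19} = - \frac{224}{247}$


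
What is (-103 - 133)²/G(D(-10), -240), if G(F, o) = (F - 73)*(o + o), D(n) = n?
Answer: 3481/2490 ≈ 1.3980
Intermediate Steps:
G(F, o) = 2*o*(-73 + F) (G(F, o) = (-73 + F)*(2*o) = 2*o*(-73 + F))
(-103 - 133)²/G(D(-10), -240) = (-103 - 133)²/((2*(-240)*(-73 - 10))) = (-236)²/((2*(-240)*(-83))) = 55696/39840 = 55696*(1/39840) = 3481/2490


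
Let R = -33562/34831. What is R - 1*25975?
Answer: -904768787/34831 ≈ -25976.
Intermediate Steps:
R = -33562/34831 (R = -33562*1/34831 = -33562/34831 ≈ -0.96357)
R - 1*25975 = -33562/34831 - 1*25975 = -33562/34831 - 25975 = -904768787/34831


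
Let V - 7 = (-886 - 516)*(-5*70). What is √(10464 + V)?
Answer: √501171 ≈ 707.93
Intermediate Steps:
V = 490707 (V = 7 + (-886 - 516)*(-5*70) = 7 - 1402*(-350) = 7 + 490700 = 490707)
√(10464 + V) = √(10464 + 490707) = √501171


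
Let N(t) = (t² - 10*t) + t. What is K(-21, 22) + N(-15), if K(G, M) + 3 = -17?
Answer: 340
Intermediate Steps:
N(t) = t² - 9*t
K(G, M) = -20 (K(G, M) = -3 - 17 = -20)
K(-21, 22) + N(-15) = -20 - 15*(-9 - 15) = -20 - 15*(-24) = -20 + 360 = 340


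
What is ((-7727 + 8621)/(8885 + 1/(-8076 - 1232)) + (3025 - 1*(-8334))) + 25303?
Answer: 1010671203550/27567193 ≈ 36662.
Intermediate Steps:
((-7727 + 8621)/(8885 + 1/(-8076 - 1232)) + (3025 - 1*(-8334))) + 25303 = (894/(8885 + 1/(-9308)) + (3025 + 8334)) + 25303 = (894/(8885 - 1/9308) + 11359) + 25303 = (894/(82701579/9308) + 11359) + 25303 = (894*(9308/82701579) + 11359) + 25303 = (2773784/27567193 + 11359) + 25303 = 313138519071/27567193 + 25303 = 1010671203550/27567193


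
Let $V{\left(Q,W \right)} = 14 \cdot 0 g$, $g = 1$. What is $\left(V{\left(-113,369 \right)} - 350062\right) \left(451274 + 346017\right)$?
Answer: $-279101282042$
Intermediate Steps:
$V{\left(Q,W \right)} = 0$ ($V{\left(Q,W \right)} = 14 \cdot 0 \cdot 1 = 14 \cdot 0 = 0$)
$\left(V{\left(-113,369 \right)} - 350062\right) \left(451274 + 346017\right) = \left(0 - 350062\right) \left(451274 + 346017\right) = \left(-350062\right) 797291 = -279101282042$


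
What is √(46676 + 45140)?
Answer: 2*√22954 ≈ 303.01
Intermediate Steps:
√(46676 + 45140) = √91816 = 2*√22954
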